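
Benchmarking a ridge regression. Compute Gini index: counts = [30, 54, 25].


Probabilities: [30/109, 54/109, 25/109] ≈ [0.2752, 0.4954, 0.2294]
Σpᵢ² = (900 + 2916 + 625)/109² = 4441/11881
Gini = 1 - Σpᵢ² = 1 - 4441/11881 = 0.6262

0.6262


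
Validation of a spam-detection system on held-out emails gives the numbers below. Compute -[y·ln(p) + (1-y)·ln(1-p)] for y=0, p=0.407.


BCE = -[y·ln(p) + (1-y)·ln(1-p)]
= -0 - 1·ln(1-0.407)
= -ln(0.593) = 0.5226

0.5226


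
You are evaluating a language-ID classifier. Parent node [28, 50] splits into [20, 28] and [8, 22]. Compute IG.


Parent = [28, 50], H_parent = 0.9418
H_left = 0.9799 (n=48), H_right = 0.8366 (n=30)
H_children = (48/78)·0.9799 + (30/78)·0.8366 = 0.9248
IG = 0.9418 - 0.9248 = 0.017

0.017


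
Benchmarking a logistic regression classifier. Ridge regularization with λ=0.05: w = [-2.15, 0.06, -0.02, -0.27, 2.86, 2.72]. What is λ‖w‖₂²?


‖w‖₂² = (-2.15)² + (0.06)² + (-0.02)² + (-0.27)² + (2.86)² + (2.72)²
     = 4.6225 + 0.0036 + 0.0004 + 0.0729 + 8.1796 + 7.3984
     = 20.2774
λ·‖w‖₂² = 0.05·20.2774 = 1.01387

1.01387


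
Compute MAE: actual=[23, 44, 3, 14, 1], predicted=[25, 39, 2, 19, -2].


Absolute errors: |23-25|=2, |44-39|=5, |3-2|=1, |14-19|=5, |1+ 2|=3
Sum = 16
MAE = 16/5 = 16/5

16/5


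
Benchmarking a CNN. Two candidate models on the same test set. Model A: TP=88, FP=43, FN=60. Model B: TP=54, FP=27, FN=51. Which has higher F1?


Model A: P=88/131=0.6718, R=88/148=0.5946, F1=2PR/(P+R)=2TP/(2TP+FP+FN)=176/279=0.6308
Model B: P=54/81=0.6667, R=54/105=0.5143, F1=2PR/(P+R)=2TP/(2TP+FP+FN)=108/186=0.5806
0.6308 > 0.5806 → Model A

Model A


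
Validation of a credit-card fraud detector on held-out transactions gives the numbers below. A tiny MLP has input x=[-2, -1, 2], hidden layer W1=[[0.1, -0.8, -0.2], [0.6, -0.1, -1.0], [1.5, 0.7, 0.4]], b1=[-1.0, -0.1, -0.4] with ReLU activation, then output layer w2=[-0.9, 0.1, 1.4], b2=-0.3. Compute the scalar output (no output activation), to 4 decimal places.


z1[0] = (0.1)·(-2) + (-0.8)·(-1) + (-0.2)·(2) - 1.0 = -0.8
z1[1] = (0.6)·(-2) + (-0.1)·(-1) + (-1.0)·(2) - 0.1 = -3.2
z1[2] = (1.5)·(-2) + (0.7)·(-1) + (0.4)·(2) - 0.4 = -3.3
h = ReLU(z1) = [0.0, 0.0, 0.0]
output = (-0.9)·(0.0) + (0.1)·(0.0) + (1.4)·(0.0) - 0.3 = -0.3

-0.3


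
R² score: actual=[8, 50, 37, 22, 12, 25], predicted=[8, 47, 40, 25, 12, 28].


ȳ = 25.6667
SS_res = Σ(y-ŷ)² = 36
SS_tot = Σ(y-ȳ)² = 1233.33
R² = 1 - SS_res/SS_tot = 1 - 0.0292 = 0.9708

0.9708


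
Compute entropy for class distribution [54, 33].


Probabilities: [54/87, 33/87] ≈ [0.6207, 0.3793]
H = -((54/87)·log₂(54/87) + (33/87)·log₂(33/87))
  = 0.9576 bits

0.9576 bits


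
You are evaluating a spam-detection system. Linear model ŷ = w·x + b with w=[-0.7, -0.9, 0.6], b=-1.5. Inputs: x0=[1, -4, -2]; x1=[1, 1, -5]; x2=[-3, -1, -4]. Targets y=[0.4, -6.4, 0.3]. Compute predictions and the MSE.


ŷ0 = (-0.7)·(1) + (-0.9)·(-4) + (0.6)·(-2) - 1.5 = 0.2
ŷ1 = (-0.7)·(1) + (-0.9)·(1) + (0.6)·(-5) - 1.5 = -6.1
ŷ2 = (-0.7)·(-3) + (-0.9)·(-1) + (0.6)·(-4) - 1.5 = -0.9
errors² = [0.04, 0.09, 1.44]
MSE = 1.5700/3 = 0.5233

0.5233


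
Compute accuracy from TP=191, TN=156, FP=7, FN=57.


Accuracy = (TP+TN)/(TP+TN+FP+FN)
= (191+156)/(411)
= 347/411 = 84.43%

84.43%


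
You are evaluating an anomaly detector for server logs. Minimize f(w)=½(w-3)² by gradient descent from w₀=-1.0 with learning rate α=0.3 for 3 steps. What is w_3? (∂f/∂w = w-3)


step 1: grad = -1-3 = -4; w = -1 - 0.3·(-4) = 0.2
step 2: grad = 0.2-3 = -2.8; w = 0.2 - 0.3·(-2.8) = 1.04
step 3: grad = 1.04-3 = -1.96; w = 1.04 - 0.3·(-1.96) = 1.628

1.628


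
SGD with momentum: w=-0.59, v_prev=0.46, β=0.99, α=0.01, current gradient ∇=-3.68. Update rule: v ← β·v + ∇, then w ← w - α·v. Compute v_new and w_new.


v_new = 0.99·0.46 - 3.68 = 0.4554 - 3.68 = -3.2246
w_new = -0.59 - 0.01·-3.2246 = -0.59 + 0.032246 = -0.557754

v_new=-3.2246, w_new=-0.557754


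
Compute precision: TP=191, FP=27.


Precision = TP/(TP+FP)
= 191/(191+27)
= 191/218 = 87.61%

87.61%


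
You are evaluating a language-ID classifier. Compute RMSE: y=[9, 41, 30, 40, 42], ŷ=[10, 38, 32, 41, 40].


MSE = 19/5 = 3.8
RMSE = √(19/5) = 1.9494

1.9494


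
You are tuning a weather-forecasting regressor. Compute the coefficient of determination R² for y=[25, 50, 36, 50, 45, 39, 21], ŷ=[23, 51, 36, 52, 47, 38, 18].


ȳ = 38
SS_res = Σ(y-ŷ)² = 23
SS_tot = Σ(y-ȳ)² = 800
R² = 1 - SS_res/SS_tot = 1 - 0.0288 = 0.9712

0.9712


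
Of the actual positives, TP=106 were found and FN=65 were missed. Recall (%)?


Recall = TP/(TP+FN)
= 106/(106+65)
= 106/171 = 61.99%

61.99%


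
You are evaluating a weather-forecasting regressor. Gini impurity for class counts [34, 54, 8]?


Probabilities: [34/96, 54/96, 8/96] ≈ [0.3542, 0.5625, 0.0833]
Σpᵢ² = (1156 + 2916 + 64)/96² = 4136/9216
Gini = 1 - Σpᵢ² = 1 - 4136/9216 = 0.5512

0.5512


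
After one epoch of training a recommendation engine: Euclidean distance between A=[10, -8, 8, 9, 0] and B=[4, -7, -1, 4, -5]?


d = √((10-4)² + (-8+ 7)² + (8+ 1)² + (9-4)² + (0+ 5)²)
  = √(36 + 1 + 81 + 25 + 25)
  = √168 = 12.9615

12.9615


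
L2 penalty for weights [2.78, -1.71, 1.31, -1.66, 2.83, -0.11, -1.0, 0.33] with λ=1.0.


‖w‖₂² = (2.78)² + (-1.71)² + (1.31)² + (-1.66)² + (2.83)² + (-0.11)² + (-1.0)² + (0.33)²
     = 7.7284 + 2.9241 + 1.7161 + 2.7556 + 8.0089 + 0.0121 + 1 + 0.1089
     = 24.2541
λ·‖w‖₂² = 1.0·24.2541 = 24.2541

24.2541


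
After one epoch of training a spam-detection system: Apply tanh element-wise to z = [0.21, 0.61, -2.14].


tanh(0.21) = 0.207
tanh(0.61) = 0.5441
tanh(-2.14) = -0.9727
result = [0.207, 0.5441, -0.9727]

[0.207, 0.5441, -0.9727]


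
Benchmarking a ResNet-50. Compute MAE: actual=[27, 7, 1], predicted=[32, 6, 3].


Absolute errors: |27-32|=5, |7-6|=1, |1-3|=2
Sum = 8
MAE = 8/3 = 8/3

8/3


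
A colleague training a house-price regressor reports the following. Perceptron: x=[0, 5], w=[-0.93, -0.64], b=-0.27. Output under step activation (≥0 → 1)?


z = (0)·(-0.93) + (5)·(-0.64) - 0.27
  = -3.47
step(z) = 0 (z<0)

0


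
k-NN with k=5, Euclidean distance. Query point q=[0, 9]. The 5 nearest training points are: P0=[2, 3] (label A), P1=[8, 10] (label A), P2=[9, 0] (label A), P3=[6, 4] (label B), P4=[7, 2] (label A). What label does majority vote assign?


d(q,P0) = 6.3246  (label A)
d(q,P1) = 8.0623  (label A)
d(q,P2) = 12.7279  (label A)
d(q,P3) = 7.8102  (label B)
d(q,P4) = 9.8995  (label A)
Votes: A=4, B=1
Majority → A

A


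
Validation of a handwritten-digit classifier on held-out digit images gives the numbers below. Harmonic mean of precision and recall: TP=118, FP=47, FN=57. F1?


Precision = 118/165 = 0.7152
Recall = 118/175 = 0.6743
F1 = 2·P·R/(P+R) = 2·TP/(2·TP+FP+FN) = 236/(236+47+57) = 236/340 = 0.6941

0.6941


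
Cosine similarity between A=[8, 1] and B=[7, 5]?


A·B = 8·7 + 1·5 = 61
‖A‖ = √65 = 8.0623, ‖B‖ = √74 = 8.6023
cos = 61/(√65·√74) = 61/√4810 = 0.8795

0.8795


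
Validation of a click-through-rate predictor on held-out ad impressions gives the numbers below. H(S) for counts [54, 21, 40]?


Probabilities: [54/115, 21/115, 40/115] ≈ [0.4696, 0.1826, 0.3478]
H = -((54/115)·log₂(54/115) + (21/115)·log₂(21/115) + (40/115)·log₂(40/115))
  = 1.49 bits

1.49 bits


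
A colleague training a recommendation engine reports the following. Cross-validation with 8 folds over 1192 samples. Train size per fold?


Fold size = 1192/8 = 149
Training per fold = 1192 - 149 = 1043

1043


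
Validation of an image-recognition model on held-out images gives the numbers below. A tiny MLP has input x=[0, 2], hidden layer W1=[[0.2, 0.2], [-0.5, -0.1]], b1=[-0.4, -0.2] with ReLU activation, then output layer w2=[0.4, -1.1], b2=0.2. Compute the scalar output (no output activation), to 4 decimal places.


z1[0] = (0.2)·(0) + (0.2)·(2) - 0.4 = 0.0
z1[1] = (-0.5)·(0) + (-0.1)·(2) - 0.2 = -0.4
h = ReLU(z1) = [0.0, 0.0]
output = (0.4)·(0.0) + (-1.1)·(0.0) + 0.2 = 0.2

0.2


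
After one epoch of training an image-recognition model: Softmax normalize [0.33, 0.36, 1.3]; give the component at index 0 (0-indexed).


Exponentials: e^0.33=1.391, e^0.36=1.4333, e^1.3=3.6693
Sum = 6.4936
Softmax = [0.2142, 0.2207, 0.5651]
p[0] = 1.391/6.4936 = 0.2142

0.2142


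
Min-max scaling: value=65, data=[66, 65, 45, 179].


min=45, max=179
(65-45)/(179-45) = 20/134 = 0.1493

0.1493


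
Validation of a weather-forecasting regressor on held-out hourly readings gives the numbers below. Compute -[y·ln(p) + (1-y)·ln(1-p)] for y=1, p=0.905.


BCE = -[y·ln(p) + (1-y)·ln(1-p)]
= -1·ln(0.905) - 0
= -ln(0.905) = 0.0998

0.0998


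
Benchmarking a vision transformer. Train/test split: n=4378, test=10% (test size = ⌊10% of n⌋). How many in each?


Test = ⌊4378·10/100⌋ = 437
Train = 4378 - 437 = 3941

Train: 3941, Test: 437


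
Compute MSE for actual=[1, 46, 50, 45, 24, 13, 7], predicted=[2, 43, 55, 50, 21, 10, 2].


Squared errors: (1-2)²=1, (46-43)²=9, (50-55)²=25, (45-50)²=25, (24-21)²=9, (13-10)²=9, (7-2)²=25
Sum = 103
MSE = 103/7 = 103/7

103/7


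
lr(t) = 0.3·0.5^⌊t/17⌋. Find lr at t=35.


n_drops = ⌊35/17⌋ = 2
lr = 0.3·0.5^2 = 0.3·0.25 = 0.075

0.075


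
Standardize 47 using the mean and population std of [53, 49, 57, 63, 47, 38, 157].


μ = 66.2857, σ = 37.7462
z = (47 - 66.2857)/37.7462 = -0.5109

-0.5109


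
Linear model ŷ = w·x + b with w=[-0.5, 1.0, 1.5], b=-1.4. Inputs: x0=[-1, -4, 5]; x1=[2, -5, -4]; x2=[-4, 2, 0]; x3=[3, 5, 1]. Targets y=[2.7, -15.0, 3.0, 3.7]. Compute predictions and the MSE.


ŷ0 = (-0.5)·(-1) + (1.0)·(-4) + (1.5)·(5) - 1.4 = 2.6
ŷ1 = (-0.5)·(2) + (1.0)·(-5) + (1.5)·(-4) - 1.4 = -13.4
ŷ2 = (-0.5)·(-4) + (1.0)·(2) + (1.5)·(0) - 1.4 = 2.6
ŷ3 = (-0.5)·(3) + (1.0)·(5) + (1.5)·(1) - 1.4 = 3.6
errors² = [0.01, 2.56, 0.16, 0.01]
MSE = 2.7400/4 = 0.685

0.685


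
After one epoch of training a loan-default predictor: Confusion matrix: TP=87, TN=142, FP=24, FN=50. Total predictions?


Total = TP + TN + FP + FN
= 87 + 142 + 24 + 50
= 303
(Predicted positive: 111, predicted negative: 192)

303


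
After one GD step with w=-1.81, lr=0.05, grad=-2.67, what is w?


w_new = w - α·∇
= -1.81 - 0.05·-2.67
= -1.81 + 0.1335
= -1.6765

-1.6765


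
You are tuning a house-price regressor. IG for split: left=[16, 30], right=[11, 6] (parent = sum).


Parent = [27, 36], H_parent = 0.9852
H_left = 0.9321 (n=46), H_right = 0.9367 (n=17)
H_children = (46/63)·0.9321 + (17/63)·0.9367 = 0.9333
IG = 0.9852 - 0.9333 = 0.0519

0.0519


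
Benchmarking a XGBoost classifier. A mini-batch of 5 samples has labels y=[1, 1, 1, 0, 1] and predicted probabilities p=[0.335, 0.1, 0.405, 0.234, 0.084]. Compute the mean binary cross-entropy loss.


L[0] = -ln(0.335) = 1.0936
L[1] = -ln(0.1) = 2.3026
L[2] = -ln(0.405) = 0.9039
L[3] = -ln(1-0.234) = -ln(0.766) = 0.2666
L[4] = -ln(0.084) = 2.4769
mean = (1.0936 + 2.3026 + 0.9039 + 0.2666 + 2.4769)/5 = 1.4087

1.4087


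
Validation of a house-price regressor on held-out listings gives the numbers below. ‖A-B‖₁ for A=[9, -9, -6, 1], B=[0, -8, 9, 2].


d = |9-0| + |-9+ 8| + |-6-9| + |1-2|
  = 9 + 1 + 15 + 1
  = 26

26


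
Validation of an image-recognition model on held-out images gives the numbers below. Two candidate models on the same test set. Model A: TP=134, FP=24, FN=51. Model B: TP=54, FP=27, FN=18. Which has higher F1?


Model A: P=134/158=0.8481, R=134/185=0.7243, F1=2PR/(P+R)=2TP/(2TP+FP+FN)=268/343=0.7813
Model B: P=54/81=0.6667, R=54/72=0.75, F1=2PR/(P+R)=2TP/(2TP+FP+FN)=108/153=0.7059
0.7813 > 0.7059 → Model A

Model A


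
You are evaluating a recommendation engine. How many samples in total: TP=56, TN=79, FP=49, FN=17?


Total = TP + TN + FP + FN
= 56 + 79 + 49 + 17
= 201
(Predicted positive: 105, predicted negative: 96)

201


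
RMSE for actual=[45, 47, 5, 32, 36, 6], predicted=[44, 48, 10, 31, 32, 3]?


MSE = 53/6 = 8.8333
RMSE = √(53/6) = 2.9721

2.9721


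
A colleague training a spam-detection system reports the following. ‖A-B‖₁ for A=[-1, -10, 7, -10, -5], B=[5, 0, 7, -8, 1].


d = |-1-5| + |-10-0| + |7-7| + |-10+ 8| + |-5-1|
  = 6 + 10 + 0 + 2 + 6
  = 24

24


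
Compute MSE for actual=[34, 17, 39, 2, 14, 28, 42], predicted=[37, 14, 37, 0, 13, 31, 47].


Squared errors: (34-37)²=9, (17-14)²=9, (39-37)²=4, (2-0)²=4, (14-13)²=1, (28-31)²=9, (42-47)²=25
Sum = 61
MSE = 61/7 = 61/7

61/7


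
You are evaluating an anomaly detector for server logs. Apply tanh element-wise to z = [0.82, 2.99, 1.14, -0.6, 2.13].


tanh(0.82) = 0.6751
tanh(2.99) = 0.995
tanh(1.14) = 0.8144
tanh(-0.6) = -0.537
tanh(2.13) = 0.9721
result = [0.6751, 0.995, 0.8144, -0.537, 0.9721]

[0.6751, 0.995, 0.8144, -0.537, 0.9721]


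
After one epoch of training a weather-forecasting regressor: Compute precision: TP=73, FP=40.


Precision = TP/(TP+FP)
= 73/(73+40)
= 73/113 = 64.6%

64.6%


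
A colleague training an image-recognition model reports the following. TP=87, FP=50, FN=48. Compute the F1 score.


Precision = 87/137 = 0.635
Recall = 87/135 = 0.6444
F1 = 2·P·R/(P+R) = 2·TP/(2·TP+FP+FN) = 174/(174+50+48) = 174/272 = 0.6397

0.6397


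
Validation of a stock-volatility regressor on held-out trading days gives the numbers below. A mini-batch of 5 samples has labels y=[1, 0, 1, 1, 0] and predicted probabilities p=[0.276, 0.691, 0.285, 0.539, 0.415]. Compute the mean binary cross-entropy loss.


L[0] = -ln(0.276) = 1.2874
L[1] = -ln(1-0.691) = -ln(0.309) = 1.1744
L[2] = -ln(0.285) = 1.2553
L[3] = -ln(0.539) = 0.618
L[4] = -ln(1-0.415) = -ln(0.585) = 0.5361
mean = (1.2874 + 1.1744 + 1.2553 + 0.618 + 0.5361)/5 = 0.9742

0.9742


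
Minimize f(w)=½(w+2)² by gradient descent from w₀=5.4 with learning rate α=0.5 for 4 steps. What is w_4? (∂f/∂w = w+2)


step 1: grad = 5.4+2 = 7.4; w = 5.4 - 0.5·(7.4) = 1.7
step 2: grad = 1.7+2 = 3.7; w = 1.7 - 0.5·(3.7) = -0.15
step 3: grad = -0.15+2 = 1.85; w = -0.15 - 0.5·(1.85) = -1.075
step 4: grad = -1.075+2 = 0.925; w = -1.075 - 0.5·(0.925) = -1.5375

-1.5375


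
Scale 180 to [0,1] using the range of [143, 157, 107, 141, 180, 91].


min=91, max=180
(180-91)/(180-91) = 89/89 = 1.0

1.0


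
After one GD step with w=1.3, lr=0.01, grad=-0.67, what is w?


w_new = w - α·∇
= 1.3 - 0.01·-0.67
= 1.3 + 0.0067
= 1.3067

1.3067


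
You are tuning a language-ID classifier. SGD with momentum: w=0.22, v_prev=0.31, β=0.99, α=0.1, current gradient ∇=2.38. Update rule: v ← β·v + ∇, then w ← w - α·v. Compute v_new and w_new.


v_new = 0.99·0.31 + 2.38 = 0.3069 + 2.38 = 2.6869
w_new = 0.22 - 0.1·2.6869 = 0.22 - 0.26869 = -0.04869

v_new=2.6869, w_new=-0.04869


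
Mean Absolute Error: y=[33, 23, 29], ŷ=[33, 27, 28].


Absolute errors: |33-33|=0, |23-27|=4, |29-28|=1
Sum = 5
MAE = 5/3 = 5/3

5/3


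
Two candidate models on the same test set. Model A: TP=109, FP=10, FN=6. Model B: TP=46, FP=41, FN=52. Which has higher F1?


Model A: P=109/119=0.916, R=109/115=0.9478, F1=2PR/(P+R)=2TP/(2TP+FP+FN)=218/234=0.9316
Model B: P=46/87=0.5287, R=46/98=0.4694, F1=2PR/(P+R)=2TP/(2TP+FP+FN)=92/185=0.4973
0.9316 > 0.4973 → Model A

Model A


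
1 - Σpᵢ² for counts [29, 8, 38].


Probabilities: [29/75, 8/75, 38/75] ≈ [0.3867, 0.1067, 0.5067]
Σpᵢ² = (841 + 64 + 1444)/75² = 2349/5625
Gini = 1 - Σpᵢ² = 1 - 2349/5625 = 0.5824

0.5824


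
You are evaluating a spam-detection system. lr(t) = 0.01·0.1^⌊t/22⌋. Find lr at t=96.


n_drops = ⌊96/22⌋ = 4
lr = 0.01·0.1^4 = 0.01·0.0001 = 0.000001

0.000001


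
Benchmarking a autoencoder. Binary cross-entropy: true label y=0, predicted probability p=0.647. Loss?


BCE = -[y·ln(p) + (1-y)·ln(1-p)]
= -0 - 1·ln(1-0.647)
= -ln(0.353) = 1.0413

1.0413


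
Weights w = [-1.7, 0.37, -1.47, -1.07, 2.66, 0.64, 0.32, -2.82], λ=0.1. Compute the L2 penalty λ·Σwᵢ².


‖w‖₂² = (-1.7)² + (0.37)² + (-1.47)² + (-1.07)² + (2.66)² + (0.64)² + (0.32)² + (-2.82)²
     = 2.89 + 0.1369 + 2.1609 + 1.1449 + 7.0756 + 0.4096 + 0.1024 + 7.9524
     = 21.8727
λ·‖w‖₂² = 0.1·21.8727 = 2.18727

2.18727


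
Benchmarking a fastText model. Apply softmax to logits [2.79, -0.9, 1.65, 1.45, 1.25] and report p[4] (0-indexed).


Exponentials: e^2.79=16.281, e^-0.9=0.4066, e^1.65=5.207, e^1.45=4.2631, e^1.25=3.4903
Sum = 29.648
Softmax = [0.5491, 0.0137, 0.1756, 0.1438, 0.1177]
p[4] = 3.4903/29.648 = 0.1177

0.1177


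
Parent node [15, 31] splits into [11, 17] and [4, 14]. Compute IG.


Parent = [15, 31], H_parent = 0.9109
H_left = 0.9666 (n=28), H_right = 0.7642 (n=18)
H_children = (28/46)·0.9666 + (18/46)·0.7642 = 0.8874
IG = 0.9109 - 0.8874 = 0.0235

0.0235


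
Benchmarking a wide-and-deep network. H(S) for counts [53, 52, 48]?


Probabilities: [53/153, 52/153, 48/153] ≈ [0.3464, 0.3399, 0.3137]
H = -((53/153)·log₂(53/153) + (52/153)·log₂(52/153) + (48/153)·log₂(48/153))
  = 1.5837 bits

1.5837 bits


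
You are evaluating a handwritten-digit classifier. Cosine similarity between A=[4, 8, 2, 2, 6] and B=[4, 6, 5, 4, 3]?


A·B = 4·4 + 8·6 + 2·5 + 2·4 + 6·3 = 100
‖A‖ = √124 = 11.1355, ‖B‖ = √102 = 10.0995
cos = 100/(√124·√102) = 100/√12648 = 0.8892

0.8892


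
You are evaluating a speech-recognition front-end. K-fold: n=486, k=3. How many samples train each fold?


Fold size = 486/3 = 162
Training per fold = 486 - 162 = 324

324


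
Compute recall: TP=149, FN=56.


Recall = TP/(TP+FN)
= 149/(149+56)
= 149/205 = 72.68%

72.68%


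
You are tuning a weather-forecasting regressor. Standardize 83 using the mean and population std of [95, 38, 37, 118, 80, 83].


μ = 75.1667, σ = 29.2997
z = (83 - 75.1667)/29.2997 = 0.2674

0.2674


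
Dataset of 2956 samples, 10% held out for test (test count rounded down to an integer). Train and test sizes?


Test = ⌊2956·10/100⌋ = 295
Train = 2956 - 295 = 2661

Train: 2661, Test: 295


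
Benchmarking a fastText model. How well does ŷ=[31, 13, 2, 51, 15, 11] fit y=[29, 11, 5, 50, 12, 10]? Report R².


ȳ = 19.5
SS_res = Σ(y-ŷ)² = 28
SS_tot = Σ(y-ȳ)² = 1449.5
R² = 1 - SS_res/SS_tot = 1 - 0.0193 = 0.9807

0.9807


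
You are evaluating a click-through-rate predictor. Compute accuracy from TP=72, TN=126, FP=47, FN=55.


Accuracy = (TP+TN)/(TP+TN+FP+FN)
= (72+126)/(300)
= 198/300 = 66.0%

66.0%


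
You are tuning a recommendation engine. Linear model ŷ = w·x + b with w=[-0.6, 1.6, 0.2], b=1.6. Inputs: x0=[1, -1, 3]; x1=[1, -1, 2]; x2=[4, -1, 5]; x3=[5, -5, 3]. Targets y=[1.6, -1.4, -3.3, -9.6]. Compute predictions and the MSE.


ŷ0 = (-0.6)·(1) + (1.6)·(-1) + (0.2)·(3) + 1.6 = 0.0
ŷ1 = (-0.6)·(1) + (1.6)·(-1) + (0.2)·(2) + 1.6 = -0.2
ŷ2 = (-0.6)·(4) + (1.6)·(-1) + (0.2)·(5) + 1.6 = -1.4
ŷ3 = (-0.6)·(5) + (1.6)·(-5) + (0.2)·(3) + 1.6 = -8.8
errors² = [2.56, 1.44, 3.61, 0.64]
MSE = 8.2500/4 = 2.0625

2.0625


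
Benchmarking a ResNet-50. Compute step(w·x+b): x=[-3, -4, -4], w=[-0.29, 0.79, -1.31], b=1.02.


z = (-3)·(-0.29) + (-4)·(0.79) + (-4)·(-1.31) + 1.02
  = 3.97
step(z) = 1 (z≥0)

1


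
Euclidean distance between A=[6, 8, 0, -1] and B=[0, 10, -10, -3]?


d = √((6-0)² + (8-10)² + (0+ 10)² + (-1+ 3)²)
  = √(36 + 4 + 100 + 4)
  = √144 = 12.0

12.0


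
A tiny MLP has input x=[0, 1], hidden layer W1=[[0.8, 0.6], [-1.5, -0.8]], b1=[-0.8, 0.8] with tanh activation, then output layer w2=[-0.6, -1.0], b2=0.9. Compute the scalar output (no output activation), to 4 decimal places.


z1[0] = (0.8)·(0) + (0.6)·(1) - 0.8 = -0.2
z1[1] = (-1.5)·(0) + (-0.8)·(1) + 0.8 = 0.0
h = tanh(z1) = [-0.1974, 0.0]
output = (-0.6)·(-0.1974) + (-1.0)·(0.0) + 0.9 = 1.0184

1.0184


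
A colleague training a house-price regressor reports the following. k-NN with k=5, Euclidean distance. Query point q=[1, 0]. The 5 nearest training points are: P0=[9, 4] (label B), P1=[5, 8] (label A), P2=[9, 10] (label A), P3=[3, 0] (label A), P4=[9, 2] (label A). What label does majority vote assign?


d(q,P0) = 8.9443  (label B)
d(q,P1) = 8.9443  (label A)
d(q,P2) = 12.8062  (label A)
d(q,P3) = 2.0  (label A)
d(q,P4) = 8.2462  (label A)
Votes: A=4, B=1
Majority → A

A


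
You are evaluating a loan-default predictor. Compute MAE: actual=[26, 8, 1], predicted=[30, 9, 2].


Absolute errors: |26-30|=4, |8-9|=1, |1-2|=1
Sum = 6
MAE = 6/3 = 2

2


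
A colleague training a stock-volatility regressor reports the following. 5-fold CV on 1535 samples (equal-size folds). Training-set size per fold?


Fold size = 1535/5 = 307
Training per fold = 1535 - 307 = 1228

1228


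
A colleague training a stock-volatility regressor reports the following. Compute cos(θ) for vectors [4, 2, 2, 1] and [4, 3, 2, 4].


A·B = 4·4 + 2·3 + 2·2 + 1·4 = 30
‖A‖ = √25 = 5, ‖B‖ = √45 = 6.7082
cos = 30/(√25·√45) = 30/√1125 = 0.8944

0.8944


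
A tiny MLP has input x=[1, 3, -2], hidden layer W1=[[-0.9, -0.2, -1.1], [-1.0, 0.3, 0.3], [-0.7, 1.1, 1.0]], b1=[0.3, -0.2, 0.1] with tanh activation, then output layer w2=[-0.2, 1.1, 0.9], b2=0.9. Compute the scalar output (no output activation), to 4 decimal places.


z1[0] = (-0.9)·(1) + (-0.2)·(3) + (-1.1)·(-2) + 0.3 = 1.0
z1[1] = (-1.0)·(1) + (0.3)·(3) + (0.3)·(-2) - 0.2 = -0.9
z1[2] = (-0.7)·(1) + (1.1)·(3) + (1.0)·(-2) + 0.1 = 0.7
h = tanh(z1) = [0.7616, -0.7163, 0.6044]
output = (-0.2)·(0.7616) + (1.1)·(-0.7163) + (0.9)·(0.6044) + 0.9 = 0.5037

0.5037


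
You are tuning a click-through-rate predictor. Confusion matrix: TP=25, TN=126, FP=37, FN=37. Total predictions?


Total = TP + TN + FP + FN
= 25 + 126 + 37 + 37
= 225
(Predicted positive: 62, predicted negative: 163)

225


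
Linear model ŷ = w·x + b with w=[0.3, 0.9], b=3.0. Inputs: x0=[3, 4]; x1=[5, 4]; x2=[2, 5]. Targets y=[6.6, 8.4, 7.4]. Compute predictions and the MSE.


ŷ0 = (0.3)·(3) + (0.9)·(4) + 3.0 = 7.5
ŷ1 = (0.3)·(5) + (0.9)·(4) + 3.0 = 8.1
ŷ2 = (0.3)·(2) + (0.9)·(5) + 3.0 = 8.1
errors² = [0.81, 0.09, 0.49]
MSE = 1.3900/3 = 0.4633

0.4633


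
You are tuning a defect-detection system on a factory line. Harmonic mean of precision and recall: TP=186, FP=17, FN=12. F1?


Precision = 186/203 = 0.9163
Recall = 186/198 = 0.9394
F1 = 2·P·R/(P+R) = 2·TP/(2·TP+FP+FN) = 372/(372+17+12) = 372/401 = 0.9277

0.9277


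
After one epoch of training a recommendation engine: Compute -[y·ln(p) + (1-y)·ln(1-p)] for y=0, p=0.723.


BCE = -[y·ln(p) + (1-y)·ln(1-p)]
= -0 - 1·ln(1-0.723)
= -ln(0.277) = 1.2837

1.2837


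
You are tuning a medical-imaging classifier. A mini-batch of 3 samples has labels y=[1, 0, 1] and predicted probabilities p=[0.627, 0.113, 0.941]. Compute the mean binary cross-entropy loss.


L[0] = -ln(0.627) = 0.4668
L[1] = -ln(1-0.113) = -ln(0.887) = 0.1199
L[2] = -ln(0.941) = 0.0608
mean = (0.4668 + 0.1199 + 0.0608)/3 = 0.2158

0.2158


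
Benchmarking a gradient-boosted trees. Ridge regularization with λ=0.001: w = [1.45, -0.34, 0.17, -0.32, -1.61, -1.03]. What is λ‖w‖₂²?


‖w‖₂² = (1.45)² + (-0.34)² + (0.17)² + (-0.32)² + (-1.61)² + (-1.03)²
     = 2.1025 + 0.1156 + 0.0289 + 0.1024 + 2.5921 + 1.0609
     = 6.0024
λ·‖w‖₂² = 0.001·6.0024 = 0.006002

0.006002


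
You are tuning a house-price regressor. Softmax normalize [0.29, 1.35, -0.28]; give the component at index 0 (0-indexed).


Exponentials: e^0.29=1.3364, e^1.35=3.8574, e^-0.28=0.7558
Sum = 5.9496
Softmax = [0.2246, 0.6483, 0.127]
p[0] = 1.3364/5.9496 = 0.2246

0.2246


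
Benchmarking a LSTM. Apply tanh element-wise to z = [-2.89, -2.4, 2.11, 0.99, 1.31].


tanh(-2.89) = -0.9938
tanh(-2.4) = -0.9837
tanh(2.11) = 0.971
tanh(0.99) = 0.7574
tanh(1.31) = 0.8643
result = [-0.9938, -0.9837, 0.971, 0.7574, 0.8643]

[-0.9938, -0.9837, 0.971, 0.7574, 0.8643]


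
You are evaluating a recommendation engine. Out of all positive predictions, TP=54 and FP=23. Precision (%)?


Precision = TP/(TP+FP)
= 54/(54+23)
= 54/77 = 70.13%

70.13%


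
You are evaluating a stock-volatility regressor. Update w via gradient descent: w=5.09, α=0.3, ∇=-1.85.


w_new = w - α·∇
= 5.09 - 0.3·-1.85
= 5.09 + 0.555
= 5.645

5.645


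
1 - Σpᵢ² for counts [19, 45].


Probabilities: [19/64, 45/64] ≈ [0.2969, 0.7031]
Σpᵢ² = (361 + 2025)/64² = 2386/4096
Gini = 1 - Σpᵢ² = 1 - 2386/4096 = 0.4175

0.4175


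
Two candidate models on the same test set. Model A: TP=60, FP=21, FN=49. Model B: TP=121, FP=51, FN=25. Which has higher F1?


Model A: P=60/81=0.7407, R=60/109=0.5505, F1=2PR/(P+R)=2TP/(2TP+FP+FN)=120/190=0.6316
Model B: P=121/172=0.7035, R=121/146=0.8288, F1=2PR/(P+R)=2TP/(2TP+FP+FN)=242/318=0.761
0.6316 < 0.761 → Model B

Model B


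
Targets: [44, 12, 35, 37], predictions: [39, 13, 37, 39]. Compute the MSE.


Squared errors: (44-39)²=25, (12-13)²=1, (35-37)²=4, (37-39)²=4
Sum = 34
MSE = 34/4 = 17/2

17/2


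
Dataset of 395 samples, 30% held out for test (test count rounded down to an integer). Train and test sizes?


Test = ⌊395·30/100⌋ = 118
Train = 395 - 118 = 277

Train: 277, Test: 118


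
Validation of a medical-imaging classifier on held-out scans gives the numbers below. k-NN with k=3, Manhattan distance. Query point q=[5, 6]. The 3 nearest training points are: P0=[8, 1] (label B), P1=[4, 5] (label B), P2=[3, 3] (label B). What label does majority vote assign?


d(q,P0) = 8  (label B)
d(q,P1) = 2  (label B)
d(q,P2) = 5  (label B)
Votes: A=0, B=3
Majority → B

B


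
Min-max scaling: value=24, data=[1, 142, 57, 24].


min=1, max=142
(24-1)/(142-1) = 23/141 = 0.1631

0.1631


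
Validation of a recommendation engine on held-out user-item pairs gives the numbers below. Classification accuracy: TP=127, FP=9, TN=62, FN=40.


Accuracy = (TP+TN)/(TP+TN+FP+FN)
= (127+62)/(238)
= 189/238 = 79.41%

79.41%


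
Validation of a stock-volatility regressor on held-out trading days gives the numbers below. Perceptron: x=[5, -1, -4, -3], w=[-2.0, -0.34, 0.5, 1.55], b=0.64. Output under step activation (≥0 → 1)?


z = (5)·(-2.0) + (-1)·(-0.34) + (-4)·(0.5) + (-3)·(1.55) + 0.64
  = -15.67
step(z) = 0 (z<0)

0


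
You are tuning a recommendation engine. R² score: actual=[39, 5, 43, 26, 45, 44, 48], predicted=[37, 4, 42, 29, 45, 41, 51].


ȳ = 35.7143
SS_res = Σ(y-ŷ)² = 33
SS_tot = Σ(y-ȳ)² = 1407.43
R² = 1 - SS_res/SS_tot = 1 - 0.0234 = 0.9766

0.9766


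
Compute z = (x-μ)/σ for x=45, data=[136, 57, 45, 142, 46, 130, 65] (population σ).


μ = 88.7143, σ = 41.5476
z = (45 - 88.7143)/41.5476 = -1.0521

-1.0521


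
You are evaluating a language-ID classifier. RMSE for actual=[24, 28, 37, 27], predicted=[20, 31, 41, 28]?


MSE = 42/4 = 10.5
RMSE = √(42/4) = 3.2404

3.2404


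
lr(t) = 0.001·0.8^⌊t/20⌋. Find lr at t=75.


n_drops = ⌊75/20⌋ = 3
lr = 0.001·0.8^3 = 0.001·0.512 = 0.000512

0.000512


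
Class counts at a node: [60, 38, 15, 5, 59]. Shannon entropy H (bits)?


Probabilities: [60/177, 38/177, 15/177, 5/177, 59/177] ≈ [0.339, 0.2147, 0.0847, 0.0282, 0.3333]
H = -((60/177)·log₂(60/177) + (38/177)·log₂(38/177) + (15/177)·log₂(15/177) + (5/177)·log₂(5/177) + (59/177)·log₂(59/177))
  = 1.981 bits

1.981 bits


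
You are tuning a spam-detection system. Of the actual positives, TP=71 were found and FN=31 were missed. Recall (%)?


Recall = TP/(TP+FN)
= 71/(71+31)
= 71/102 = 69.61%

69.61%


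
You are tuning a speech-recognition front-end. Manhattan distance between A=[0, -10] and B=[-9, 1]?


d = |0+ 9| + |-10-1|
  = 9 + 11
  = 20

20


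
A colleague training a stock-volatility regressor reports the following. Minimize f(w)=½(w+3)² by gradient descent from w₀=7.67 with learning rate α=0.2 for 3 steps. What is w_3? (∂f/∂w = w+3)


step 1: grad = 7.67+3 = 10.67; w = 7.67 - 0.2·(10.67) = 5.536
step 2: grad = 5.536+3 = 8.536; w = 5.536 - 0.2·(8.536) = 3.8288
step 3: grad = 3.8288+3 = 6.8288; w = 3.8288 - 0.2·(6.8288) = 2.46304

2.46304


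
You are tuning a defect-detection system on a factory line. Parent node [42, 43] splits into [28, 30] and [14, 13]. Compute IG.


Parent = [42, 43], H_parent = 0.9999
H_left = 0.9991 (n=58), H_right = 0.999 (n=27)
H_children = (58/85)·0.9991 + (27/85)·0.999 = 0.9991
IG = 0.9999 - 0.9991 = 0.0008

0.0008


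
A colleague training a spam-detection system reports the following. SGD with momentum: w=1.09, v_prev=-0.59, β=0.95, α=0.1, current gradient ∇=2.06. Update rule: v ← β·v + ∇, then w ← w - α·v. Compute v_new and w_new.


v_new = 0.95·-0.59 + 2.06 = -0.5605 + 2.06 = 1.4995
w_new = 1.09 - 0.1·1.4995 = 1.09 - 0.14995 = 0.94005

v_new=1.4995, w_new=0.94005


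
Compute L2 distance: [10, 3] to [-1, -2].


d = √((10+ 1)² + (3+ 2)²)
  = √(121 + 25)
  = √146 = 12.083

12.083


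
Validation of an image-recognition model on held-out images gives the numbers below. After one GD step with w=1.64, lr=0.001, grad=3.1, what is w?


w_new = w - α·∇
= 1.64 - 0.001·3.1
= 1.64 - 0.0031
= 1.6369

1.6369


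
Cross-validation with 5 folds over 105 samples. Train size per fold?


Fold size = 105/5 = 21
Training per fold = 105 - 21 = 84

84


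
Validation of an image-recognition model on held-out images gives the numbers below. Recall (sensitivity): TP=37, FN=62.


Recall = TP/(TP+FN)
= 37/(37+62)
= 37/99 = 37.37%

37.37%


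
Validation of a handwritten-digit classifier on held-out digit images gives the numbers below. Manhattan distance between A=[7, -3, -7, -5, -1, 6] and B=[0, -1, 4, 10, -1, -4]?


d = |7-0| + |-3+ 1| + |-7-4| + |-5-10| + |-1+ 1| + |6+ 4|
  = 7 + 2 + 11 + 15 + 0 + 10
  = 45

45


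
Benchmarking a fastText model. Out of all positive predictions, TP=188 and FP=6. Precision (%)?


Precision = TP/(TP+FP)
= 188/(188+6)
= 188/194 = 96.91%

96.91%


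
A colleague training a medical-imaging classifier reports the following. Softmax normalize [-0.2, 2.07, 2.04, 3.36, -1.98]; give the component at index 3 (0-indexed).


Exponentials: e^-0.2=0.8187, e^2.07=7.9248, e^2.04=7.6906, e^3.36=28.7892, e^-1.98=0.1381
Sum = 45.3614
Softmax = [0.018, 0.1747, 0.1695, 0.6347, 0.003]
p[3] = 28.7892/45.3614 = 0.6347

0.6347


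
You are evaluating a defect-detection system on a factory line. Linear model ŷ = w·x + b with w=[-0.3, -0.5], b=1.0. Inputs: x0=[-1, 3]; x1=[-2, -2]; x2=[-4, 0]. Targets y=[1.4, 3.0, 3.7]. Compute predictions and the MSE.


ŷ0 = (-0.3)·(-1) + (-0.5)·(3) + 1.0 = -0.2
ŷ1 = (-0.3)·(-2) + (-0.5)·(-2) + 1.0 = 2.6
ŷ2 = (-0.3)·(-4) + (-0.5)·(0) + 1.0 = 2.2
errors² = [2.56, 0.16, 2.25]
MSE = 4.9700/3 = 1.6567

1.6567


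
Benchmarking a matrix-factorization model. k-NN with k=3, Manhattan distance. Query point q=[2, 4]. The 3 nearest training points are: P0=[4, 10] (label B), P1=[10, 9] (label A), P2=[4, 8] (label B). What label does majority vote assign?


d(q,P0) = 8  (label B)
d(q,P1) = 13  (label A)
d(q,P2) = 6  (label B)
Votes: A=1, B=2
Majority → B

B


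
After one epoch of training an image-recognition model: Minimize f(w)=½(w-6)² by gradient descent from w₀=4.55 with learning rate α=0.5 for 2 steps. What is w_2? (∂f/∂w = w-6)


step 1: grad = 4.55-6 = -1.45; w = 4.55 - 0.5·(-1.45) = 5.275
step 2: grad = 5.275-6 = -0.725; w = 5.275 - 0.5·(-0.725) = 5.6375

5.6375


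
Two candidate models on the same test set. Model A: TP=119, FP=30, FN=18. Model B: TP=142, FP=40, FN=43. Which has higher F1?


Model A: P=119/149=0.7987, R=119/137=0.8686, F1=2PR/(P+R)=2TP/(2TP+FP+FN)=238/286=0.8322
Model B: P=142/182=0.7802, R=142/185=0.7676, F1=2PR/(P+R)=2TP/(2TP+FP+FN)=284/367=0.7738
0.8322 > 0.7738 → Model A

Model A


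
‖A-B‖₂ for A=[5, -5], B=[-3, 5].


d = √((5+ 3)² + (-5-5)²)
  = √(64 + 100)
  = √164 = 12.8062

12.8062


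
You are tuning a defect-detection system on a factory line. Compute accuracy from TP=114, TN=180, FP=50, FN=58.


Accuracy = (TP+TN)/(TP+TN+FP+FN)
= (114+180)/(402)
= 294/402 = 73.13%

73.13%


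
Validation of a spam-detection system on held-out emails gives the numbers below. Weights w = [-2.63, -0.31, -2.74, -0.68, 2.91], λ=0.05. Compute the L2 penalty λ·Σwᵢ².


‖w‖₂² = (-2.63)² + (-0.31)² + (-2.74)² + (-0.68)² + (2.91)²
     = 6.9169 + 0.0961 + 7.5076 + 0.4624 + 8.4681
     = 23.4511
λ·‖w‖₂² = 0.05·23.4511 = 1.172555

1.172555


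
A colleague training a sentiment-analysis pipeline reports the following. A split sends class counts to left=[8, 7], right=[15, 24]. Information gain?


Parent = [23, 31], H_parent = 0.9841
H_left = 0.9968 (n=15), H_right = 0.9612 (n=39)
H_children = (15/54)·0.9968 + (39/54)·0.9612 = 0.9711
IG = 0.9841 - 0.9711 = 0.013

0.013


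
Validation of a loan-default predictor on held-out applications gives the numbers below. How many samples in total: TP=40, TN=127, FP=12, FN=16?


Total = TP + TN + FP + FN
= 40 + 127 + 12 + 16
= 195
(Predicted positive: 52, predicted negative: 143)

195


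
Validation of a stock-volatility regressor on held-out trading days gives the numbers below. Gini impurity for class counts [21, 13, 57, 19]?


Probabilities: [21/110, 13/110, 57/110, 19/110] ≈ [0.1909, 0.1182, 0.5182, 0.1727]
Σpᵢ² = (441 + 169 + 3249 + 361)/110² = 4220/12100
Gini = 1 - Σpᵢ² = 1 - 4220/12100 = 0.6512

0.6512


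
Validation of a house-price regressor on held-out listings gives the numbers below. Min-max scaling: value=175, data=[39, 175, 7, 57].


min=7, max=175
(175-7)/(175-7) = 168/168 = 1.0

1.0


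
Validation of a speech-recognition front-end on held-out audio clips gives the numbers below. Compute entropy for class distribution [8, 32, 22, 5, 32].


Probabilities: [8/99, 32/99, 22/99, 5/99, 32/99] ≈ [0.0808, 0.3232, 0.2222, 0.0505, 0.3232]
H = -((8/99)·log₂(8/99) + (32/99)·log₂(32/99) + (22/99)·log₂(22/99) + (5/99)·log₂(5/99) + (32/99)·log₂(32/99))
  = 2.0464 bits

2.0464 bits


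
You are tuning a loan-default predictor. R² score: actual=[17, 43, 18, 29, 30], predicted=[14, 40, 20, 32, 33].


ȳ = 27.4
SS_res = Σ(y-ŷ)² = 40
SS_tot = Σ(y-ȳ)² = 449.2
R² = 1 - SS_res/SS_tot = 1 - 0.089 = 0.911

0.911


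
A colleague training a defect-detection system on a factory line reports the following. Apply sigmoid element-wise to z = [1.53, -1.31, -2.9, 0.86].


σ(1.53) = 1/(1+e^-1.53) = 0.822
σ(-1.31) = 1/(1+e^1.31) = 0.2125
σ(-2.9) = 1/(1+e^2.9) = 0.0522
σ(0.86) = 1/(1+e^-0.86) = 0.7027
result = [0.822, 0.2125, 0.0522, 0.7027]

[0.822, 0.2125, 0.0522, 0.7027]


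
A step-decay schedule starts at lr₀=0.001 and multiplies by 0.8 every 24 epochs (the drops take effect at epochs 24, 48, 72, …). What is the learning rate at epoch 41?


n_drops = ⌊41/24⌋ = 1
lr = 0.001·0.8^1 = 0.001·0.8 = 0.0008

0.0008


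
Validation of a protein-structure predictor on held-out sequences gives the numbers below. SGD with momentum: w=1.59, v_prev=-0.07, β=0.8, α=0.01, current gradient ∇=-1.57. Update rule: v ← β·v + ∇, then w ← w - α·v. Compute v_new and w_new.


v_new = 0.8·-0.07 - 1.57 = -0.056 - 1.57 = -1.626
w_new = 1.59 - 0.01·-1.626 = 1.59 + 0.01626 = 1.60626

v_new=-1.626, w_new=1.60626


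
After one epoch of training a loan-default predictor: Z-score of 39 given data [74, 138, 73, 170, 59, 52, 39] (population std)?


μ = 86.4286, σ = 44.9853
z = (39 - 86.4286)/44.9853 = -1.0543

-1.0543


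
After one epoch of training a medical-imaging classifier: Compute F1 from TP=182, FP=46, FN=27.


Precision = 182/228 = 0.7982
Recall = 182/209 = 0.8708
F1 = 2·P·R/(P+R) = 2·TP/(2·TP+FP+FN) = 364/(364+46+27) = 364/437 = 0.833

0.833


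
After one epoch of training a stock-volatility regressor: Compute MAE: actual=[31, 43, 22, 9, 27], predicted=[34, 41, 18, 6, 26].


Absolute errors: |31-34|=3, |43-41|=2, |22-18|=4, |9-6|=3, |27-26|=1
Sum = 13
MAE = 13/5 = 13/5

13/5


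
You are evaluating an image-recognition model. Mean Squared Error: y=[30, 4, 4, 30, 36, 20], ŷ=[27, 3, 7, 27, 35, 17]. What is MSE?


Squared errors: (30-27)²=9, (4-3)²=1, (4-7)²=9, (30-27)²=9, (36-35)²=1, (20-17)²=9
Sum = 38
MSE = 38/6 = 19/3

19/3


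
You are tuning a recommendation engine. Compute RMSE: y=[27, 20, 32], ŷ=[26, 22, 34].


MSE = 9/3 = 3
RMSE = √(9/3) = 1.7321

1.7321


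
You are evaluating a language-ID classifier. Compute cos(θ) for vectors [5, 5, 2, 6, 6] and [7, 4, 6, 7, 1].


A·B = 5·7 + 5·4 + 2·6 + 6·7 + 6·1 = 115
‖A‖ = √126 = 11.225, ‖B‖ = √151 = 12.2882
cos = 115/(√126·√151) = 115/√19026 = 0.8337

0.8337


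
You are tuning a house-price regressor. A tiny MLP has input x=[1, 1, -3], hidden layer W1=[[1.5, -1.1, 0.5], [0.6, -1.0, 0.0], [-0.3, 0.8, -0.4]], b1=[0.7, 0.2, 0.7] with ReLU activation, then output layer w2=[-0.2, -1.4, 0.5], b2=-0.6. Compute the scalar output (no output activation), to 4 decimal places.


z1[0] = (1.5)·(1) + (-1.1)·(1) + (0.5)·(-3) + 0.7 = -0.4
z1[1] = (0.6)·(1) + (-1.0)·(1) + (0.0)·(-3) + 0.2 = -0.2
z1[2] = (-0.3)·(1) + (0.8)·(1) + (-0.4)·(-3) + 0.7 = 2.4
h = ReLU(z1) = [0.0, 0.0, 2.4]
output = (-0.2)·(0.0) + (-1.4)·(0.0) + (0.5)·(2.4) - 0.6 = 0.6

0.6


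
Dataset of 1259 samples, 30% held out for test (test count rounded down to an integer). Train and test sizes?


Test = ⌊1259·30/100⌋ = 377
Train = 1259 - 377 = 882

Train: 882, Test: 377


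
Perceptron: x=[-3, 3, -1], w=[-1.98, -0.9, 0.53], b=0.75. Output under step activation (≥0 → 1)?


z = (-3)·(-1.98) + (3)·(-0.9) + (-1)·(0.53) + 0.75
  = 3.46
step(z) = 1 (z≥0)

1


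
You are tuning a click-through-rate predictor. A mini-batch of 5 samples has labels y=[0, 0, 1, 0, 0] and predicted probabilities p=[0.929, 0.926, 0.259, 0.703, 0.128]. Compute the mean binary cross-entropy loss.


L[0] = -ln(1-0.929) = -ln(0.071) = 2.6451
L[1] = -ln(1-0.926) = -ln(0.074) = 2.6037
L[2] = -ln(0.259) = 1.3509
L[3] = -ln(1-0.703) = -ln(0.297) = 1.214
L[4] = -ln(1-0.128) = -ln(0.872) = 0.137
mean = (2.6451 + 2.6037 + 1.3509 + 1.214 + 0.137)/5 = 1.5901

1.5901


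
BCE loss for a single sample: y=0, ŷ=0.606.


BCE = -[y·ln(p) + (1-y)·ln(1-p)]
= -0 - 1·ln(1-0.606)
= -ln(0.394) = 0.9314

0.9314


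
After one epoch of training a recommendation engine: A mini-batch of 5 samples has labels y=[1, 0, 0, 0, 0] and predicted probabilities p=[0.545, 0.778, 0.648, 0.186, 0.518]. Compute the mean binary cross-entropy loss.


L[0] = -ln(0.545) = 0.607
L[1] = -ln(1-0.778) = -ln(0.222) = 1.5051
L[2] = -ln(1-0.648) = -ln(0.352) = 1.0441
L[3] = -ln(1-0.186) = -ln(0.814) = 0.2058
L[4] = -ln(1-0.518) = -ln(0.482) = 0.7298
mean = (0.607 + 1.5051 + 1.0441 + 0.2058 + 0.7298)/5 = 0.8184

0.8184


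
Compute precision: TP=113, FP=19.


Precision = TP/(TP+FP)
= 113/(113+19)
= 113/132 = 85.61%

85.61%


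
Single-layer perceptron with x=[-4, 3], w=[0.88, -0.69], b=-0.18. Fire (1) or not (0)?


z = (-4)·(0.88) + (3)·(-0.69) - 0.18
  = -5.77
step(z) = 0 (z<0)

0


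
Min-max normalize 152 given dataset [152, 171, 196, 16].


min=16, max=196
(152-16)/(196-16) = 136/180 = 0.7556

0.7556


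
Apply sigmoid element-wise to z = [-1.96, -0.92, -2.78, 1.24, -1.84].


σ(-1.96) = 1/(1+e^1.96) = 0.1235
σ(-0.92) = 1/(1+e^0.92) = 0.285
σ(-2.78) = 1/(1+e^2.78) = 0.0584
σ(1.24) = 1/(1+e^-1.24) = 0.7756
σ(-1.84) = 1/(1+e^1.84) = 0.1371
result = [0.1235, 0.285, 0.0584, 0.7756, 0.1371]

[0.1235, 0.285, 0.0584, 0.7756, 0.1371]
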